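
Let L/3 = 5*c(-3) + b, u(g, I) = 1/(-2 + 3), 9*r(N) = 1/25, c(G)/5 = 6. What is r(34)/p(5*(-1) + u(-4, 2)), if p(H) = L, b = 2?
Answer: 1/102600 ≈ 9.7466e-6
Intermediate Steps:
c(G) = 30 (c(G) = 5*6 = 30)
r(N) = 1/225 (r(N) = (⅑)/25 = (⅑)*(1/25) = 1/225)
u(g, I) = 1 (u(g, I) = 1/1 = 1)
L = 456 (L = 3*(5*30 + 2) = 3*(150 + 2) = 3*152 = 456)
p(H) = 456
r(34)/p(5*(-1) + u(-4, 2)) = (1/225)/456 = (1/225)*(1/456) = 1/102600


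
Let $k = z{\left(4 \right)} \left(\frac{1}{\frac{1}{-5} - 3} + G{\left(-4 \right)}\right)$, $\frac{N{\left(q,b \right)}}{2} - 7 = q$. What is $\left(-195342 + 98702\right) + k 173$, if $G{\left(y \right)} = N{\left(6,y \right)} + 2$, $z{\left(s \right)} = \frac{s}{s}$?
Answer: $- \frac{1469601}{16} \approx -91850.0$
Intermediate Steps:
$z{\left(s \right)} = 1$
$N{\left(q,b \right)} = 14 + 2 q$
$G{\left(y \right)} = 28$ ($G{\left(y \right)} = \left(14 + 2 \cdot 6\right) + 2 = \left(14 + 12\right) + 2 = 26 + 2 = 28$)
$k = \frac{443}{16}$ ($k = 1 \left(\frac{1}{\frac{1}{-5} - 3} + 28\right) = 1 \left(\frac{1}{- \frac{1}{5} - 3} + 28\right) = 1 \left(\frac{1}{- \frac{16}{5}} + 28\right) = 1 \left(- \frac{5}{16} + 28\right) = 1 \cdot \frac{443}{16} = \frac{443}{16} \approx 27.688$)
$\left(-195342 + 98702\right) + k 173 = \left(-195342 + 98702\right) + \frac{443}{16} \cdot 173 = -96640 + \frac{76639}{16} = - \frac{1469601}{16}$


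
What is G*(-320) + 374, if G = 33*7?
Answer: -73546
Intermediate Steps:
G = 231
G*(-320) + 374 = 231*(-320) + 374 = -73920 + 374 = -73546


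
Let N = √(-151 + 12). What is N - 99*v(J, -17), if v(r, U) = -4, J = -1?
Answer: 396 + I*√139 ≈ 396.0 + 11.79*I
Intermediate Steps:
N = I*√139 (N = √(-139) = I*√139 ≈ 11.79*I)
N - 99*v(J, -17) = I*√139 - 99*(-4) = I*√139 + 396 = 396 + I*√139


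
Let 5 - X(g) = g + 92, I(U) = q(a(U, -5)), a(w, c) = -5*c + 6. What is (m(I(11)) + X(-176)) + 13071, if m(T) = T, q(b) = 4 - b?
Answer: 13133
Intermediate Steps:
a(w, c) = 6 - 5*c
I(U) = -27 (I(U) = 4 - (6 - 5*(-5)) = 4 - (6 + 25) = 4 - 1*31 = 4 - 31 = -27)
X(g) = -87 - g (X(g) = 5 - (g + 92) = 5 - (92 + g) = 5 + (-92 - g) = -87 - g)
(m(I(11)) + X(-176)) + 13071 = (-27 + (-87 - 1*(-176))) + 13071 = (-27 + (-87 + 176)) + 13071 = (-27 + 89) + 13071 = 62 + 13071 = 13133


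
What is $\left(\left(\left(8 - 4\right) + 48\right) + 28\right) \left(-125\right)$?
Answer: $-10000$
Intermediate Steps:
$\left(\left(\left(8 - 4\right) + 48\right) + 28\right) \left(-125\right) = \left(\left(4 + 48\right) + 28\right) \left(-125\right) = \left(52 + 28\right) \left(-125\right) = 80 \left(-125\right) = -10000$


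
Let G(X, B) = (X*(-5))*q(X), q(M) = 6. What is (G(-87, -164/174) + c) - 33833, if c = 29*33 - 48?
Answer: -30314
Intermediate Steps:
c = 909 (c = 957 - 48 = 909)
G(X, B) = -30*X (G(X, B) = (X*(-5))*6 = -5*X*6 = -30*X)
(G(-87, -164/174) + c) - 33833 = (-30*(-87) + 909) - 33833 = (2610 + 909) - 33833 = 3519 - 33833 = -30314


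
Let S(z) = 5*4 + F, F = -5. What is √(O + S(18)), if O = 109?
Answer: 2*√31 ≈ 11.136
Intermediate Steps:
S(z) = 15 (S(z) = 5*4 - 5 = 20 - 5 = 15)
√(O + S(18)) = √(109 + 15) = √124 = 2*√31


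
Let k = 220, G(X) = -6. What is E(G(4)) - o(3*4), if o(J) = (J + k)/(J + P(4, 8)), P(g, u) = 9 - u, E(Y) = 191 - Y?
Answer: 2329/13 ≈ 179.15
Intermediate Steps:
o(J) = (220 + J)/(1 + J) (o(J) = (J + 220)/(J + (9 - 1*8)) = (220 + J)/(J + (9 - 8)) = (220 + J)/(J + 1) = (220 + J)/(1 + J))
E(G(4)) - o(3*4) = (191 - 1*(-6)) - (220 + 3*4)/(1 + 3*4) = (191 + 6) - (220 + 12)/(1 + 12) = 197 - 232/13 = 2329/13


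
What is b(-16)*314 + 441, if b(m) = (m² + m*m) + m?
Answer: 156185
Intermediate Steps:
b(m) = m + 2*m² (b(m) = (m² + m²) + m = 2*m² + m = m + 2*m²)
b(-16)*314 + 441 = -16*(1 + 2*(-16))*314 + 441 = -16*(1 - 32)*314 + 441 = -16*(-31)*314 + 441 = 496*314 + 441 = 155744 + 441 = 156185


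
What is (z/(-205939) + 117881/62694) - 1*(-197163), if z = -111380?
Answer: 2545630289120537/12911139666 ≈ 1.9717e+5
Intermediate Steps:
(z/(-205939) + 117881/62694) - 1*(-197163) = (-111380/(-205939) + 117881/62694) - 1*(-197163) = (-111380*(-1/205939) + 117881*(1/62694)) + 197163 = (111380/205939 + 117881/62694) + 197163 = 31259152979/12911139666 + 197163 = 2545630289120537/12911139666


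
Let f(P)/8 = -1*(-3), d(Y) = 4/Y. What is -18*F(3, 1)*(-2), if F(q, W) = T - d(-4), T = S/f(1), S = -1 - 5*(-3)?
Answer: 57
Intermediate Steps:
S = 14 (S = -1 + 15 = 14)
f(P) = 24 (f(P) = 8*(-1*(-3)) = 8*3 = 24)
T = 7/12 (T = 14/24 = 14*(1/24) = 7/12 ≈ 0.58333)
F(q, W) = 19/12 (F(q, W) = 7/12 - 4/(-4) = 7/12 - 4*(-1)/4 = 7/12 - 1*(-1) = 7/12 + 1 = 19/12)
-18*F(3, 1)*(-2) = -18*19/12*(-2) = -57/2*(-2) = 57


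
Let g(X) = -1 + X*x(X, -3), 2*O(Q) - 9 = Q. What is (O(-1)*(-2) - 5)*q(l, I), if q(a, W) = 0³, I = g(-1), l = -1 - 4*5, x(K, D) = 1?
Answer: 0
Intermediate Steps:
O(Q) = 9/2 + Q/2
l = -21 (l = -1 - 20 = -21)
g(X) = -1 + X (g(X) = -1 + X*1 = -1 + X)
I = -2 (I = -1 - 1 = -2)
q(a, W) = 0
(O(-1)*(-2) - 5)*q(l, I) = ((9/2 + (½)*(-1))*(-2) - 5)*0 = ((9/2 - ½)*(-2) - 5)*0 = (4*(-2) - 5)*0 = (-8 - 5)*0 = -13*0 = 0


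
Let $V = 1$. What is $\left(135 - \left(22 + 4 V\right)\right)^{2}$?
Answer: $11881$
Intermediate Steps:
$\left(135 - \left(22 + 4 V\right)\right)^{2} = \left(135 - \left(22 + 4\right)\right)^{2} = \left(135 - 26\right)^{2} = 109^{2} = 11881$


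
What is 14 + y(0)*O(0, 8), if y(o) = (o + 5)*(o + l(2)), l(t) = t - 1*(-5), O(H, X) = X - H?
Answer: 294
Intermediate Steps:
l(t) = 5 + t (l(t) = t + 5 = 5 + t)
y(o) = (5 + o)*(7 + o) (y(o) = (o + 5)*(o + (5 + 2)) = (5 + o)*(o + 7) = (5 + o)*(7 + o))
14 + y(0)*O(0, 8) = 14 + (35 + 0**2 + 12*0)*(8 - 1*0) = 14 + (35 + 0 + 0)*(8 + 0) = 14 + 35*8 = 14 + 280 = 294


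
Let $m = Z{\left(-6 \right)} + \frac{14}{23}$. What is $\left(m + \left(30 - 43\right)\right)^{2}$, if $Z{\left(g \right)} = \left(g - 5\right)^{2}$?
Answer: $\frac{6240004}{529} \approx 11796.0$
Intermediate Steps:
$Z{\left(g \right)} = \left(-5 + g\right)^{2}$
$m = \frac{2797}{23}$ ($m = \left(-5 - 6\right)^{2} + \frac{14}{23} = \left(-11\right)^{2} + 14 \cdot \frac{1}{23} = 121 + \frac{14}{23} = \frac{2797}{23} \approx 121.61$)
$\left(m + \left(30 - 43\right)\right)^{2} = \left(\frac{2797}{23} + \left(30 - 43\right)\right)^{2} = \left(\frac{2797}{23} - 13\right)^{2} = \left(\frac{2498}{23}\right)^{2} = \frac{6240004}{529}$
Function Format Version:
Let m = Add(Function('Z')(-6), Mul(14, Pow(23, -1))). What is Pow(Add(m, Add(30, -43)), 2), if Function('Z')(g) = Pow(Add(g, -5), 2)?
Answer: Rational(6240004, 529) ≈ 11796.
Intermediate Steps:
Function('Z')(g) = Pow(Add(-5, g), 2)
m = Rational(2797, 23) (m = Add(Pow(Add(-5, -6), 2), Mul(14, Pow(23, -1))) = Add(Pow(-11, 2), Mul(14, Rational(1, 23))) = Add(121, Rational(14, 23)) = Rational(2797, 23) ≈ 121.61)
Pow(Add(m, Add(30, -43)), 2) = Pow(Add(Rational(2797, 23), Add(30, -43)), 2) = Pow(Add(Rational(2797, 23), -13), 2) = Pow(Rational(2498, 23), 2) = Rational(6240004, 529)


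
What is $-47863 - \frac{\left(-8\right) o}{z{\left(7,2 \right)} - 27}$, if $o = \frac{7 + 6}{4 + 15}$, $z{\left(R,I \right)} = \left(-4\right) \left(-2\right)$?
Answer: $- \frac{17278647}{361} \approx -47863.0$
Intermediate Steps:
$z{\left(R,I \right)} = 8$
$o = \frac{13}{19} \approx 0.68421$
$-47863 - \frac{\left(-8\right) o}{z{\left(7,2 \right)} - 27} = -47863 - \frac{\left(-8\right) \frac{13}{19}}{8 - 27} = -47863 - - \frac{104}{19 \left(-19\right)} = -47863 - \left(- \frac{104}{19}\right) \left(- \frac{1}{19}\right) = -47863 - \frac{104}{361} = - \frac{17278647}{361}$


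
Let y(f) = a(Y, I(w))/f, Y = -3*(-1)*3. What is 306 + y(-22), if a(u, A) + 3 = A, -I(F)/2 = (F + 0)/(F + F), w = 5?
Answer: 3368/11 ≈ 306.18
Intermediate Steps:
I(F) = -1 (I(F) = -2*(F + 0)/(F + F) = -2*F/(2*F) = -2*F*1/(2*F) = -2*1/2 = -1)
Y = 9 (Y = 3*3 = 9)
a(u, A) = -3 + A
y(f) = -4/f (y(f) = (-3 - 1)/f = -4/f)
306 + y(-22) = 306 - 4/(-22) = 306 - 4*(-1/22) = 306 + 2/11 = 3368/11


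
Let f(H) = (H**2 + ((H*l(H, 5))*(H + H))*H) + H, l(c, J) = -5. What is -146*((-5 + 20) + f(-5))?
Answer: -187610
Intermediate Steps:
f(H) = H + H**2 - 10*H**3 (f(H) = (H**2 + ((H*(-5))*(H + H))*H) + H = (H**2 + ((-5*H)*(2*H))*H) + H = (H**2 + (-10*H**2)*H) + H = (H**2 - 10*H**3) + H = H + H**2 - 10*H**3)
-146*((-5 + 20) + f(-5)) = -146*((-5 + 20) - 5*(1 - 5 - 10*(-5)**2)) = -146*(15 - 5*(1 - 5 - 10*25)) = -146*(15 - 5*(1 - 5 - 250)) = -146*(15 - 5*(-254)) = -146*(15 + 1270) = -146*1285 = -187610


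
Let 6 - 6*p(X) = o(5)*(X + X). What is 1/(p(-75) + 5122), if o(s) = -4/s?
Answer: 1/5103 ≈ 0.00019596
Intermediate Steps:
p(X) = 1 + 4*X/15 (p(X) = 1 - (-4/5)*(X + X)/6 = 1 - (-4*1/5)*2*X/6 = 1 - (-2)*2*X/15 = 1 - (-4)*X/15 = 1 + 4*X/15)
1/(p(-75) + 5122) = 1/((1 + (4/15)*(-75)) + 5122) = 1/((1 - 20) + 5122) = 1/(-19 + 5122) = 1/5103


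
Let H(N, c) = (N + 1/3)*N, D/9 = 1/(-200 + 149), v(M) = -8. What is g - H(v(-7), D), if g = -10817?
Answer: -32635/3 ≈ -10878.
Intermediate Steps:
D = -3/17 (D = 9/(-200 + 149) = 9/(-51) = 9*(-1/51) = -3/17 ≈ -0.17647)
H(N, c) = N*(⅓ + N) (H(N, c) = (N + ⅓)*N = (⅓ + N)*N = N*(⅓ + N))
g - H(v(-7), D) = -10817 - (-8)*(⅓ - 8) = -10817 - (-8)*(-23)/3 = -10817 - 1*184/3 = -10817 - 184/3 = -32635/3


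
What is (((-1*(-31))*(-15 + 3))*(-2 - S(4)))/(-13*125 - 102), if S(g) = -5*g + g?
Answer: 5208/1727 ≈ 3.0156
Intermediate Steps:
S(g) = -4*g
(((-1*(-31))*(-15 + 3))*(-2 - S(4)))/(-13*125 - 102) = (((-1*(-31))*(-15 + 3))*(-2 - (-4)*4))/(-13*125 - 102) = ((31*(-12))*(-2 - 1*(-16)))/(-1625 - 102) = -372*(-2 + 16)/(-1727) = -372*14*(-1/1727) = -5208*(-1/1727) = 5208/1727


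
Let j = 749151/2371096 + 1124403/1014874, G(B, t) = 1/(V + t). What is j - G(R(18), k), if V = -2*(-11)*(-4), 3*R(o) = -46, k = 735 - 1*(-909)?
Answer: 7320071239231/5143271825608 ≈ 1.4232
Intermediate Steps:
k = 1644 (k = 735 + 909 = 1644)
R(o) = -46/3 (R(o) = (⅓)*(-46) = -46/3)
V = -88 (V = 22*(-4) = -88)
G(B, t) = 1/(-88 + t)
j = 18826161141/13221778472 (j = 749151*(1/2371096) + 1124403*(1/1014874) = 57627/182392 + 160629/144982 = 18826161141/13221778472 ≈ 1.4239)
j - G(R(18), k) = 18826161141/13221778472 - 1/(-88 + 1644) = 18826161141/13221778472 - 1/1556 = 7320071239231/5143271825608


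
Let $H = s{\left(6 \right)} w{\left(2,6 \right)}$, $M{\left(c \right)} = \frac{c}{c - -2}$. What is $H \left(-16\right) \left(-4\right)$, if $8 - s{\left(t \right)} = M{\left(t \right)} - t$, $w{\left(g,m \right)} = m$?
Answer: $5088$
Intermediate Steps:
$M{\left(c \right)} = \frac{c}{2 + c}$ ($M{\left(c \right)} = \frac{c}{c + 2} = \frac{c}{2 + c}$)
$s{\left(t \right)} = 8 + t - \frac{t}{2 + t}$ ($s{\left(t \right)} = 8 - \left(\frac{t}{2 + t} - t\right) = 8 - \left(- t + \frac{t}{2 + t}\right) = 8 + \left(t - \frac{t}{2 + t}\right) = 8 + t - \frac{t}{2 + t}$)
$H = \frac{159}{2}$ ($H = \frac{\left(-1\right) 6 + \left(2 + 6\right) \left(8 + 6\right)}{2 + 6} \cdot 6 = \frac{-6 + 8 \cdot 14}{8} \cdot 6 = \frac{-6 + 112}{8} \cdot 6 = \frac{1}{8} \cdot 106 \cdot 6 = \frac{53}{4} \cdot 6 = \frac{159}{2} \approx 79.5$)
$H \left(-16\right) \left(-4\right) = \frac{159}{2} \left(-16\right) \left(-4\right) = \left(-1272\right) \left(-4\right) = 5088$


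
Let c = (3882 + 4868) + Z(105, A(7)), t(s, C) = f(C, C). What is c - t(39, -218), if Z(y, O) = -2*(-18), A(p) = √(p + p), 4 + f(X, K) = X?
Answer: 9008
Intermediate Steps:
f(X, K) = -4 + X
t(s, C) = -4 + C
A(p) = √2*√p (A(p) = √(2*p) = √2*√p)
Z(y, O) = 36
c = 8786 (c = (3882 + 4868) + 36 = 8750 + 36 = 8786)
c - t(39, -218) = 8786 - (-4 - 218) = 8786 - 1*(-222) = 8786 + 222 = 9008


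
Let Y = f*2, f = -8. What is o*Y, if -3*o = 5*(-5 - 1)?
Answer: -160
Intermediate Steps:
Y = -16 (Y = -8*2 = -16)
o = 10 (o = -5*(-5 - 1)/3 = -5*(-6)/3 = -⅓*(-30) = 10)
o*Y = 10*(-16) = -160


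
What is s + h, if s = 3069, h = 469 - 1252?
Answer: 2286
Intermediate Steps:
h = -783
s + h = 3069 - 783 = 2286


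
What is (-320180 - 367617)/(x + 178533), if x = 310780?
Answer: -62527/44483 ≈ -1.4056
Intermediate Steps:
(-320180 - 367617)/(x + 178533) = (-320180 - 367617)/(310780 + 178533) = -687797/489313 = -687797*1/489313 = -62527/44483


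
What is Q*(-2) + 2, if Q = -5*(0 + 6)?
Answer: 62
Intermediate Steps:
Q = -30 (Q = -5*6 = -30)
Q*(-2) + 2 = -30*(-2) + 2 = 60 + 2 = 62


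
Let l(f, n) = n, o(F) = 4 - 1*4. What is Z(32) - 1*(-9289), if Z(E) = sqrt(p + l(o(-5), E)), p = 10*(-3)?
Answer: 9289 + sqrt(2) ≈ 9290.4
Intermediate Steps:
o(F) = 0 (o(F) = 4 - 4 = 0)
p = -30
Z(E) = sqrt(-30 + E)
Z(32) - 1*(-9289) = sqrt(-30 + 32) - 1*(-9289) = sqrt(2) + 9289 = 9289 + sqrt(2)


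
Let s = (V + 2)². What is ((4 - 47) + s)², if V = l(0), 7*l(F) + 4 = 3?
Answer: 3755844/2401 ≈ 1564.3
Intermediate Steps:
l(F) = -⅐ (l(F) = -4/7 + (⅐)*3 = -4/7 + 3/7 = -⅐)
V = -⅐ ≈ -0.14286
s = 169/49 (s = (-⅐ + 2)² = (13/7)² = 169/49 ≈ 3.4490)
((4 - 47) + s)² = ((4 - 47) + 169/49)² = (-43 + 169/49)² = (-1938/49)² = 3755844/2401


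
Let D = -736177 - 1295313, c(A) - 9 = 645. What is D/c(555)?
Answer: -1015745/327 ≈ -3106.3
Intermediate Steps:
c(A) = 654 (c(A) = 9 + 645 = 654)
D = -2031490
D/c(555) = -2031490/654 = -2031490*1/654 = -1015745/327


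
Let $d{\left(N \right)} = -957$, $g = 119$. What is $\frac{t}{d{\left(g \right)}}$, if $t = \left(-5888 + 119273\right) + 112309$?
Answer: $- \frac{225694}{957} \approx -235.83$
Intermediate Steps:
$t = 225694$ ($t = 113385 + 112309 = 225694$)
$\frac{t}{d{\left(g \right)}} = \frac{225694}{-957} = 225694 \left(- \frac{1}{957}\right) = - \frac{225694}{957}$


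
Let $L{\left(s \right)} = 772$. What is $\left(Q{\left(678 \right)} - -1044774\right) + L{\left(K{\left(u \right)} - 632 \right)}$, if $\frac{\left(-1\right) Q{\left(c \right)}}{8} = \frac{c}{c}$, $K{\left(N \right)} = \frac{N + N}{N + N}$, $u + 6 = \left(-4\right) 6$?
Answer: $1045538$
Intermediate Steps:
$u = -30$ ($u = -6 - 24 = -30$)
$K{\left(N \right)} = 1$ ($K{\left(N \right)} = \frac{2 N}{2 N} = 2 N \frac{1}{2 N} = 1$)
$Q{\left(c \right)} = -8$ ($Q{\left(c \right)} = - 8 \frac{c}{c} = \left(-8\right) 1 = -8$)
$\left(Q{\left(678 \right)} - -1044774\right) + L{\left(K{\left(u \right)} - 632 \right)} = \left(-8 - -1044774\right) + 772 = \left(-8 + 1044774\right) + 772 = 1044766 + 772 = 1045538$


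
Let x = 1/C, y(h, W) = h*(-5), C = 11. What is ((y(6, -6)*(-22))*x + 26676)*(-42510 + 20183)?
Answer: -596934672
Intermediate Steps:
y(h, W) = -5*h
x = 1/11 ≈ 0.090909
((y(6, -6)*(-22))*x + 26676)*(-42510 + 20183) = ((-5*6*(-22))*(1/11) + 26676)*(-42510 + 20183) = (-30*(-22)*(1/11) + 26676)*(-22327) = (660*(1/11) + 26676)*(-22327) = (60 + 26676)*(-22327) = 26736*(-22327) = -596934672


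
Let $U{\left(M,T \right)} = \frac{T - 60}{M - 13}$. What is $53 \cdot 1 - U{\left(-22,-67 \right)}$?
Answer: $\frac{1728}{35} \approx 49.371$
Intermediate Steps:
$U{\left(M,T \right)} = \frac{-60 + T}{-13 + M}$
$53 \cdot 1 - U{\left(-22,-67 \right)} = 53 \cdot 1 - \frac{-60 - 67}{-13 - 22} = 53 - \frac{1}{-35} \left(-127\right) = 53 - \left(- \frac{1}{35}\right) \left(-127\right) = 53 - \frac{127}{35} = \frac{1728}{35}$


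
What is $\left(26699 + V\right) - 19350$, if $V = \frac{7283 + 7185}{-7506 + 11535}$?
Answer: $\frac{29623589}{4029} \approx 7352.6$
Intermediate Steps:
$V = \frac{14468}{4029} \approx 3.591$
$\left(26699 + V\right) - 19350 = \left(26699 + \frac{14468}{4029}\right) - 19350 = \frac{107584739}{4029} - 19350 = \frac{29623589}{4029}$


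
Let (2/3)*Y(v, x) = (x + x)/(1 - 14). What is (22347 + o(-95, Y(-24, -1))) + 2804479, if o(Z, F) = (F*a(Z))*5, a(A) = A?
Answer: 36747313/13 ≈ 2.8267e+6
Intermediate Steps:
Y(v, x) = -3*x/13 (Y(v, x) = 3*((x + x)/(1 - 14))/2 = 3*((2*x)/(-13))/2 = 3*((2*x)*(-1/13))/2 = 3*(-2*x/13)/2 = -3*x/13)
o(Z, F) = 5*F*Z (o(Z, F) = (F*Z)*5 = 5*F*Z)
(22347 + o(-95, Y(-24, -1))) + 2804479 = (22347 + 5*(-3/13*(-1))*(-95)) + 2804479 = (22347 + 5*(3/13)*(-95)) + 2804479 = (22347 - 1425/13) + 2804479 = 289086/13 + 2804479 = 36747313/13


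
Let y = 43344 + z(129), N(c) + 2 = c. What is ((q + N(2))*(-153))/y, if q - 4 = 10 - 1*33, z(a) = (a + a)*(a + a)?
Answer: 323/12212 ≈ 0.026449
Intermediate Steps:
z(a) = 4*a² (z(a) = (2*a)*(2*a) = 4*a²)
N(c) = -2 + c
y = 109908 (y = 43344 + 4*129² = 43344 + 4*16641 = 43344 + 66564 = 109908)
q = -19 (q = 4 + (10 - 1*33) = 4 + (10 - 33) = 4 - 23 = -19)
((q + N(2))*(-153))/y = ((-19 + (-2 + 2))*(-153))/109908 = ((-19 + 0)*(-153))*(1/109908) = -19*(-153)*(1/109908) = 2907*(1/109908) = 323/12212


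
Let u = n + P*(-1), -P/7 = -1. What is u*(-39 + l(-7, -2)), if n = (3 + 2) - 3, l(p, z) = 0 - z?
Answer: 185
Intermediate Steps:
l(p, z) = -z
P = 7 (P = -7*(-1) = 7)
n = 2 (n = 5 - 3 = 2)
u = -5 (u = 2 + 7*(-1) = 2 - 7 = -5)
u*(-39 + l(-7, -2)) = -5*(-39 - 1*(-2)) = -5*(-39 + 2) = -5*(-37) = 185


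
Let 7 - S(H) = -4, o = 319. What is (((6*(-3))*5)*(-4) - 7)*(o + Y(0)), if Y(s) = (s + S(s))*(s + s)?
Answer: 112607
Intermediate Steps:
S(H) = 11 (S(H) = 7 - 1*(-4) = 7 + 4 = 11)
Y(s) = 2*s*(11 + s) (Y(s) = (s + 11)*(s + s) = (11 + s)*(2*s) = 2*s*(11 + s))
(((6*(-3))*5)*(-4) - 7)*(o + Y(0)) = (((6*(-3))*5)*(-4) - 7)*(319 + 2*0*(11 + 0)) = (-18*5*(-4) - 7)*(319 + 2*0*11) = (-90*(-4) - 7)*(319 + 0) = (360 - 7)*319 = 353*319 = 112607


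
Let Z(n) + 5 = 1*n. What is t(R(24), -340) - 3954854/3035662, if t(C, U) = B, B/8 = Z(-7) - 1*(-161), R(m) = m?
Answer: 1807277125/1517831 ≈ 1190.7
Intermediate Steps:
Z(n) = -5 + n (Z(n) = -5 + 1*n = -5 + n)
B = 1192 (B = 8*((-5 - 7) - 1*(-161)) = 8*(-12 + 161) = 8*149 = 1192)
t(C, U) = 1192
t(R(24), -340) - 3954854/3035662 = 1192 - 3954854/3035662 = 1192 - 3954854*1/3035662 = 1192 - 1977427/1517831 = 1807277125/1517831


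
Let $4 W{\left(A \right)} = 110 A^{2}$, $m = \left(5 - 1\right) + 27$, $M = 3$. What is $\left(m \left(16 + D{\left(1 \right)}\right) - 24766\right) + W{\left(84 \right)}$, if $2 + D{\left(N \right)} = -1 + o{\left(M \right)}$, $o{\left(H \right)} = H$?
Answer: $169770$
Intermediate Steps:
$m = 31$ ($m = 4 + 27 = 31$)
$D{\left(N \right)} = 0$ ($D{\left(N \right)} = -2 + \left(-1 + 3\right) = -2 + 2 = 0$)
$W{\left(A \right)} = \frac{55 A^{2}}{2}$ ($W{\left(A \right)} = \frac{110 A^{2}}{4} = \frac{55 A^{2}}{2}$)
$\left(m \left(16 + D{\left(1 \right)}\right) - 24766\right) + W{\left(84 \right)} = \left(31 \left(16 + 0\right) - 24766\right) + \frac{55 \cdot 84^{2}}{2} = \left(31 \cdot 16 - 24766\right) + \frac{55}{2} \cdot 7056 = \left(496 - 24766\right) + 194040 = -24270 + 194040 = 169770$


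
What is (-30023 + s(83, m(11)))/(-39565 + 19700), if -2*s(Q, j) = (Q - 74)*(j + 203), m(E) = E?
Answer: 30986/19865 ≈ 1.5598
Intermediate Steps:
s(Q, j) = -(-74 + Q)*(203 + j)/2 (s(Q, j) = -(Q - 74)*(j + 203)/2 = -(-74 + Q)*(203 + j)/2)
(-30023 + s(83, m(11)))/(-39565 + 19700) = (-30023 + (7511 + 37*11 - 203/2*83 - ½*83*11))/(-39565 + 19700) = (-30023 + (7511 + 407 - 16849/2 - 913/2))/(-19865) = (-30023 - 963)*(-1/19865) = -30986*(-1/19865) = 30986/19865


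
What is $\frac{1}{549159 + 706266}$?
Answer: $\frac{1}{1255425} \approx 7.9654 \cdot 10^{-7}$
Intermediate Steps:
$\frac{1}{549159 + 706266} = \frac{1}{1255425}$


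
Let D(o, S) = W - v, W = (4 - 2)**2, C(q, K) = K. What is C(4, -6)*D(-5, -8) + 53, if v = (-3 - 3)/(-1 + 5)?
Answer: 20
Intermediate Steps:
v = -3/2 (v = -6/4 = -6*1/4 = -3/2 ≈ -1.5000)
W = 4 (W = 2**2 = 4)
D(o, S) = 11/2 (D(o, S) = 4 - 1*(-3/2) = 4 + 3/2 = 11/2)
C(4, -6)*D(-5, -8) + 53 = -6*11/2 + 53 = -33 + 53 = 20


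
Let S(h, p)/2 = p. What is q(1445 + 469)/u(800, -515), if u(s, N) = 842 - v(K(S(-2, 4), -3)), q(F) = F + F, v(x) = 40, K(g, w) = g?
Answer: 1914/401 ≈ 4.7731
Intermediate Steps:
S(h, p) = 2*p
q(F) = 2*F
u(s, N) = 802 (u(s, N) = 842 - 1*40 = 842 - 40 = 802)
q(1445 + 469)/u(800, -515) = (2*(1445 + 469))/802 = (2*1914)*(1/802) = 3828*(1/802) = 1914/401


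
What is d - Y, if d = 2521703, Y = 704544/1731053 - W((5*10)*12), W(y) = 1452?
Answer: 4367714327671/1731053 ≈ 2.5232e+6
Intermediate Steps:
Y = -2512784412/1731053 (Y = 704544/1731053 - 1*1452 = 704544*(1/1731053) - 1452 = 704544/1731053 - 1452 = -2512784412/1731053 ≈ -1451.6)
d - Y = 2521703 - 1*(-2512784412/1731053) = 2521703 + 2512784412/1731053 = 4367714327671/1731053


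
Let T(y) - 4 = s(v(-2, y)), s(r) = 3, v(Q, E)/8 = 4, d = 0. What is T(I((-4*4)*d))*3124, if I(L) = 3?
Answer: 21868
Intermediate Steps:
v(Q, E) = 32 (v(Q, E) = 8*4 = 32)
T(y) = 7 (T(y) = 4 + 3 = 7)
T(I((-4*4)*d))*3124 = 7*3124 = 21868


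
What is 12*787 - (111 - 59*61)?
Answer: 12932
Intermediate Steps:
12*787 - (111 - 59*61) = 9444 - (111 - 3599) = 9444 - 1*(-3488) = 9444 + 3488 = 12932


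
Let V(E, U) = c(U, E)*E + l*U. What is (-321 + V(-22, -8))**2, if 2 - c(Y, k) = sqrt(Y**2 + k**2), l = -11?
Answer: 341961 - 24376*sqrt(137) ≈ 56647.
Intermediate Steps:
c(Y, k) = 2 - sqrt(Y**2 + k**2)
V(E, U) = -11*U + E*(2 - sqrt(E**2 + U**2)) (V(E, U) = (2 - sqrt(U**2 + E**2))*E - 11*U = (2 - sqrt(E**2 + U**2))*E - 11*U = E*(2 - sqrt(E**2 + U**2)) - 11*U = -11*U + E*(2 - sqrt(E**2 + U**2)))
(-321 + V(-22, -8))**2 = (-321 + (-11*(-8) - 1*(-22)*(-2 + sqrt((-22)**2 + (-8)**2))))**2 = (-321 + (88 - 1*(-22)*(-2 + sqrt(484 + 64))))**2 = (-321 + (88 - 1*(-22)*(-2 + sqrt(548))))**2 = (-321 + (88 - 1*(-22)*(-2 + 2*sqrt(137))))**2 = (-321 + (88 + (-44 + 44*sqrt(137))))**2 = (-321 + (44 + 44*sqrt(137)))**2 = (-277 + 44*sqrt(137))**2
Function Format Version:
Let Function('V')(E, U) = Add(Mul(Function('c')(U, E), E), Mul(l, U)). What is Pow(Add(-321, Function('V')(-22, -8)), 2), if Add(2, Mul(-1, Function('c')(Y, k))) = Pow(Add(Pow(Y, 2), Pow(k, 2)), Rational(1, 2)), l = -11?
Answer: Add(341961, Mul(-24376, Pow(137, Rational(1, 2)))) ≈ 56647.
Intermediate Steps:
Function('c')(Y, k) = Add(2, Mul(-1, Pow(Add(Pow(Y, 2), Pow(k, 2)), Rational(1, 2))))
Function('V')(E, U) = Add(Mul(-11, U), Mul(E, Add(2, Mul(-1, Pow(Add(Pow(E, 2), Pow(U, 2)), Rational(1, 2)))))) (Function('V')(E, U) = Add(Mul(Add(2, Mul(-1, Pow(Add(Pow(U, 2), Pow(E, 2)), Rational(1, 2)))), E), Mul(-11, U)) = Add(Mul(Add(2, Mul(-1, Pow(Add(Pow(E, 2), Pow(U, 2)), Rational(1, 2)))), E), Mul(-11, U)) = Add(Mul(E, Add(2, Mul(-1, Pow(Add(Pow(E, 2), Pow(U, 2)), Rational(1, 2))))), Mul(-11, U)) = Add(Mul(-11, U), Mul(E, Add(2, Mul(-1, Pow(Add(Pow(E, 2), Pow(U, 2)), Rational(1, 2)))))))
Pow(Add(-321, Function('V')(-22, -8)), 2) = Pow(Add(-321, Add(Mul(-11, -8), Mul(-1, -22, Add(-2, Pow(Add(Pow(-22, 2), Pow(-8, 2)), Rational(1, 2)))))), 2) = Pow(Add(-321, Add(88, Mul(-1, -22, Add(-2, Pow(Add(484, 64), Rational(1, 2)))))), 2) = Pow(Add(-321, Add(88, Mul(-1, -22, Add(-2, Pow(548, Rational(1, 2)))))), 2) = Pow(Add(-321, Add(88, Mul(-1, -22, Add(-2, Mul(2, Pow(137, Rational(1, 2))))))), 2) = Pow(Add(-321, Add(88, Add(-44, Mul(44, Pow(137, Rational(1, 2)))))), 2) = Pow(Add(-321, Add(44, Mul(44, Pow(137, Rational(1, 2))))), 2) = Pow(Add(-277, Mul(44, Pow(137, Rational(1, 2)))), 2)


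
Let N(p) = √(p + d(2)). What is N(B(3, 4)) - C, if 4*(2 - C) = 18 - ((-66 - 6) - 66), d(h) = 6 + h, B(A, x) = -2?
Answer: 37 + √6 ≈ 39.449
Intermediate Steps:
N(p) = √(8 + p) (N(p) = √(p + (6 + 2)) = √(p + 8) = √(8 + p))
C = -37 (C = 2 - (18 - ((-66 - 6) - 66))/4 = 2 - (18 - (-72 - 66))/4 = 2 - (18 - 1*(-138))/4 = 2 - (18 + 138)/4 = 2 - ¼*156 = 2 - 39 = -37)
N(B(3, 4)) - C = √(8 - 2) - 1*(-37) = √6 + 37 = 37 + √6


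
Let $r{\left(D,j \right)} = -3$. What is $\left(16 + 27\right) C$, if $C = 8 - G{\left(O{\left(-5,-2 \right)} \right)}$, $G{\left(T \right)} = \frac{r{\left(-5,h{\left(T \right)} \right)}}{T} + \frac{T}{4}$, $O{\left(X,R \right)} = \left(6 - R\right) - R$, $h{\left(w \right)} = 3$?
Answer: $\frac{1247}{5} \approx 249.4$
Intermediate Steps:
$O{\left(X,R \right)} = 6 - 2 R$
$G{\left(T \right)} = - \frac{3}{T} + \frac{T}{4}$
$C = \frac{29}{5}$ ($C = 8 - \left(- \frac{3}{6 - -4} + \frac{6 - -4}{4}\right) = 8 - \left(- \frac{3}{6 + 4} + \frac{6 + 4}{4}\right) = 8 - \left(- \frac{3}{10} + \frac{1}{4} \cdot 10\right) = 8 - \left(\left(-3\right) \frac{1}{10} + \frac{5}{2}\right) = 8 - \left(- \frac{3}{10} + \frac{5}{2}\right) = 8 - \frac{11}{5} = \frac{29}{5} \approx 5.8$)
$\left(16 + 27\right) C = \left(16 + 27\right) \frac{29}{5} = 43 \cdot \frac{29}{5} = \frac{1247}{5}$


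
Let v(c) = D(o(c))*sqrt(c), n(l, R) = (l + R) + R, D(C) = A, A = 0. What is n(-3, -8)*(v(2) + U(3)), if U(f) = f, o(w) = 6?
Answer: -57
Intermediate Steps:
D(C) = 0
n(l, R) = l + 2*R (n(l, R) = (R + l) + R = l + 2*R)
v(c) = 0 (v(c) = 0*sqrt(c) = 0)
n(-3, -8)*(v(2) + U(3)) = (-3 + 2*(-8))*(0 + 3) = (-3 - 16)*3 = -19*3 = -57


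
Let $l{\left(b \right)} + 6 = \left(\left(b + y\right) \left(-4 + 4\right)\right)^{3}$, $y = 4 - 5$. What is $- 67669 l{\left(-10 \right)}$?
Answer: $406014$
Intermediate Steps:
$y = -1$
$l{\left(b \right)} = -6$ ($l{\left(b \right)} = -6 + \left(\left(b - 1\right) \left(-4 + 4\right)\right)^{3} = -6 + \left(\left(-1 + b\right) 0\right)^{3} = -6 + 0^{3} = -6 + 0 = -6$)
$- 67669 l{\left(-10 \right)} = \left(-67669\right) \left(-6\right) = 406014$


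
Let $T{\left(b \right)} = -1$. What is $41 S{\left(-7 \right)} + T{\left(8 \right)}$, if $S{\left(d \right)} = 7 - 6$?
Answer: $40$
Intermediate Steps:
$S{\left(d \right)} = 1$ ($S{\left(d \right)} = 7 - 6 = 1$)
$41 S{\left(-7 \right)} + T{\left(8 \right)} = 41 \cdot 1 - 1 = 41 - 1 = 40$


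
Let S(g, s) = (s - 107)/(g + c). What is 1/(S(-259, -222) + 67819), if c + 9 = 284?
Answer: 16/1084775 ≈ 1.4750e-5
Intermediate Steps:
c = 275 (c = -9 + 284 = 275)
S(g, s) = (-107 + s)/(275 + g) (S(g, s) = (s - 107)/(g + 275) = (-107 + s)/(275 + g))
1/(S(-259, -222) + 67819) = 1/((-107 - 222)/(275 - 259) + 67819) = 1/(-329/16 + 67819) = 1/(1084775/16) = 16/1084775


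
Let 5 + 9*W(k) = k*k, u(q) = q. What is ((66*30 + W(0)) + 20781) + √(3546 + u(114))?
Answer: 204844/9 + 2*√915 ≈ 22821.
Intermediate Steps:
W(k) = -5/9 + k²/9 (W(k) = -5/9 + (k*k)/9 = -5/9 + k²/9)
((66*30 + W(0)) + 20781) + √(3546 + u(114)) = ((66*30 + (-5/9 + (⅑)*0²)) + 20781) + √(3546 + 114) = ((1980 + (-5/9 + (⅑)*0)) + 20781) + √3660 = ((1980 + (-5/9 + 0)) + 20781) + 2*√915 = ((1980 - 5/9) + 20781) + 2*√915 = (17815/9 + 20781) + 2*√915 = 204844/9 + 2*√915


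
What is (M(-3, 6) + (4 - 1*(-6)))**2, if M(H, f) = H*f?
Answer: 64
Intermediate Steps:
(M(-3, 6) + (4 - 1*(-6)))**2 = (-3*6 + (4 - 1*(-6)))**2 = (-18 + (4 + 6))**2 = (-18 + 10)**2 = (-8)**2 = 64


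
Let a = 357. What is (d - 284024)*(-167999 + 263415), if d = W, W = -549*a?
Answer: -45801302072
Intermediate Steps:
W = -195993 (W = -549*357 = -195993)
d = -195993
(d - 284024)*(-167999 + 263415) = (-195993 - 284024)*(-167999 + 263415) = -480017*95416 = -45801302072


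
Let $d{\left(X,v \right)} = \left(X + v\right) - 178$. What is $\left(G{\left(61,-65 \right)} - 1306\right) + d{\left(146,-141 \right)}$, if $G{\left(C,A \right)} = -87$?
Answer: $-1566$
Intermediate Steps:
$d{\left(X,v \right)} = -178 + X + v$
$\left(G{\left(61,-65 \right)} - 1306\right) + d{\left(146,-141 \right)} = \left(-87 - 1306\right) - 173 = -1393 - 173 = -1566$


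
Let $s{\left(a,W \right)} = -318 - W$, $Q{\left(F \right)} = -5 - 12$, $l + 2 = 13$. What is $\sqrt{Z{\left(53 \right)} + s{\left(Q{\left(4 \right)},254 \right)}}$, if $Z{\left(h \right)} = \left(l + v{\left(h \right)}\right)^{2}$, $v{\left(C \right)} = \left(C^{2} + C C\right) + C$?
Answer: $2 \sqrt{8071138} \approx 5682.0$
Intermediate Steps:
$v{\left(C \right)} = C + 2 C^{2}$ ($v{\left(C \right)} = \left(C^{2} + C^{2}\right) + C = 2 C^{2} + C = C + 2 C^{2}$)
$l = 11$ ($l = -2 + 13 = 11$)
$Q{\left(F \right)} = -17$ ($Q{\left(F \right)} = -5 - 12 = -17$)
$Z{\left(h \right)} = \left(11 + h \left(1 + 2 h\right)\right)^{2}$
$\sqrt{Z{\left(53 \right)} + s{\left(Q{\left(4 \right)},254 \right)}} = \sqrt{\left(11 + 53 \left(1 + 2 \cdot 53\right)\right)^{2} - 572} = \sqrt{\left(11 + 53 \left(1 + 106\right)\right)^{2} - 572} = \sqrt{\left(11 + 53 \cdot 107\right)^{2} - 572} = \sqrt{\left(11 + 5671\right)^{2} - 572} = \sqrt{5682^{2} - 572} = \sqrt{32285124 - 572} = \sqrt{32284552} = 2 \sqrt{8071138}$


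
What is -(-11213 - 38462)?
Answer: 49675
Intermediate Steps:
-(-11213 - 38462) = -1*(-49675) = 49675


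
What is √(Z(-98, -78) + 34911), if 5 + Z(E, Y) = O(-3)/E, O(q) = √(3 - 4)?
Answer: √(6841576 - 2*I)/14 ≈ 186.83 - 2.7308e-5*I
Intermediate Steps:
O(q) = I (O(q) = √(-1) = I)
Z(E, Y) = -5 + I/E
√(Z(-98, -78) + 34911) = √((-5 + I/(-98)) + 34911) = √((-5 + I*(-1/98)) + 34911) = √((-5 - I/98) + 34911) = √(34906 - I/98)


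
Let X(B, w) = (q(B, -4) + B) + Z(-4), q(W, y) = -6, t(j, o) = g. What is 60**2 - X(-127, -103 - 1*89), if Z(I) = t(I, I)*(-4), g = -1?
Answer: 3729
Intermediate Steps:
t(j, o) = -1
Z(I) = 4 (Z(I) = -1*(-4) = 4)
X(B, w) = -2 + B (X(B, w) = (-6 + B) + 4 = -2 + B)
60**2 - X(-127, -103 - 1*89) = 60**2 - (-2 - 127) = 3600 - 1*(-129) = 3600 + 129 = 3729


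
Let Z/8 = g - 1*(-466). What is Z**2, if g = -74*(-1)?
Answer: 18662400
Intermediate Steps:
g = 74
Z = 4320 (Z = 8*(74 - 1*(-466)) = 8*(74 + 466) = 8*540 = 4320)
Z**2 = 4320**2 = 18662400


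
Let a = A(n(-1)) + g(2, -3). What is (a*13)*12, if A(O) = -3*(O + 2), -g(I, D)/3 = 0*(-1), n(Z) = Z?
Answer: -468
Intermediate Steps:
g(I, D) = 0 (g(I, D) = -0*(-1) = -3*0 = 0)
A(O) = -6 - 3*O (A(O) = -3*(2 + O) = -6 - 3*O)
a = -3 (a = (-6 - 3*(-1)) + 0 = (-6 + 3) + 0 = -3 + 0 = -3)
(a*13)*12 = -3*13*12 = -39*12 = -468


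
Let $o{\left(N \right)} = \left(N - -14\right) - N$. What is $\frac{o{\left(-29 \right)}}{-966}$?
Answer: $- \frac{1}{69} \approx -0.014493$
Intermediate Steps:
$o{\left(N \right)} = 14$ ($o{\left(N \right)} = \left(N + 14\right) - N = \left(14 + N\right) - N = 14$)
$\frac{o{\left(-29 \right)}}{-966} = \frac{14}{-966} = 14 \left(- \frac{1}{966}\right) = - \frac{1}{69}$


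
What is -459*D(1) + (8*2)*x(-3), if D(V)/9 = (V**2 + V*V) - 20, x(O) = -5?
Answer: 74278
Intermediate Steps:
D(V) = -180 + 18*V**2 (D(V) = 9*((V**2 + V*V) - 20) = 9*((V**2 + V**2) - 20) = 9*(2*V**2 - 20) = 9*(-20 + 2*V**2) = -180 + 18*V**2)
-459*D(1) + (8*2)*x(-3) = -459*(-180 + 18*1**2) + (8*2)*(-5) = -459*(-180 + 18*1) + 16*(-5) = -459*(-180 + 18) - 80 = -459*(-162) - 80 = 74358 - 80 = 74278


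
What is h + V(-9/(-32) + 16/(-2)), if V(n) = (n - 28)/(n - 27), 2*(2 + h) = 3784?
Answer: 2100933/1111 ≈ 1891.0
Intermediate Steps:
h = 1890 (h = -2 + (½)*3784 = -2 + 1892 = 1890)
V(n) = (-28 + n)/(-27 + n)
h + V(-9/(-32) + 16/(-2)) = 1890 + (-28 + (-9/(-32) + 16/(-2)))/(-27 + (-9/(-32) + 16/(-2))) = 1890 + (-28 + (-9*(-1/32) + 16*(-½)))/(-27 + (-9*(-1/32) + 16*(-½))) = 1890 + (-28 + (9/32 - 8))/(-27 + (9/32 - 8)) = 1890 + (-28 - 247/32)/(-27 - 247/32) = 1890 - 1143/32/(-1111/32) = 1890 - 32/1111*(-1143/32) = 1890 + 1143/1111 = 2100933/1111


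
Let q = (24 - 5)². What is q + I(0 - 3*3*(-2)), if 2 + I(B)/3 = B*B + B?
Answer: 1381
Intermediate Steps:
q = 361 (q = 19² = 361)
I(B) = -6 + 3*B + 3*B² (I(B) = -6 + 3*(B*B + B) = -6 + 3*(B² + B) = -6 + 3*(B + B²) = -6 + (3*B + 3*B²) = -6 + 3*B + 3*B²)
q + I(0 - 3*3*(-2)) = 361 + (-6 + 3*(0 - 3*3*(-2)) + 3*(0 - 3*3*(-2))²) = 361 + (-6 + 3*(0 - 9*(-2)) + 3*(0 - 9*(-2))²) = 361 + (-6 + 3*(0 + 18) + 3*(0 + 18)²) = 361 + (-6 + 3*18 + 3*18²) = 361 + (-6 + 54 + 3*324) = 361 + (-6 + 54 + 972) = 361 + 1020 = 1381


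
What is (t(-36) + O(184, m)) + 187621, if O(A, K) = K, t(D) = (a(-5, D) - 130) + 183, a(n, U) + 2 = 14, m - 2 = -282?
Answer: 187406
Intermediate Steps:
m = -280 (m = 2 - 282 = -280)
a(n, U) = 12 (a(n, U) = -2 + 14 = 12)
t(D) = 65 (t(D) = (12 - 130) + 183 = -118 + 183 = 65)
(t(-36) + O(184, m)) + 187621 = (65 - 280) + 187621 = -215 + 187621 = 187406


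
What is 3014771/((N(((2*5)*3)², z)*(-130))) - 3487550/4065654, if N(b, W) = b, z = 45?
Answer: -2110843187539/79280253000 ≈ -26.625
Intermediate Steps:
3014771/((N(((2*5)*3)², z)*(-130))) - 3487550/4065654 = 3014771/((((2*5)*3)²*(-130))) - 3487550/4065654 = 3014771/(((10*3)²*(-130))) - 3487550*1/4065654 = 3014771/((30²*(-130))) - 1743775/2032827 = 3014771/((900*(-130))) - 1743775/2032827 = 3014771/(-117000) - 1743775/2032827 = 3014771*(-1/117000) - 1743775/2032827 = -3014771/117000 - 1743775/2032827 = -2110843187539/79280253000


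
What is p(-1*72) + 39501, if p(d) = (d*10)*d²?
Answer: -3692979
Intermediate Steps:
p(d) = 10*d³ (p(d) = (10*d)*d² = 10*d³)
p(-1*72) + 39501 = 10*(-1*72)³ + 39501 = 10*(-72)³ + 39501 = 10*(-373248) + 39501 = -3732480 + 39501 = -3692979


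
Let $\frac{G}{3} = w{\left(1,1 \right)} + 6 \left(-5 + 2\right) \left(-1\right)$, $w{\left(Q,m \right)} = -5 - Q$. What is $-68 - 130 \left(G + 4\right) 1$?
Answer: $-5268$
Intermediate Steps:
$G = 36$ ($G = 3 \left(\left(-5 - 1\right) + 6 \left(-5 + 2\right) \left(-1\right)\right) = 3 \left(\left(-5 - 1\right) + 6 \left(\left(-3\right) \left(-1\right)\right)\right) = 3 \left(-6 + 6 \cdot 3\right) = 3 \left(-6 + 18\right) = 3 \cdot 12 = 36$)
$-68 - 130 \left(G + 4\right) 1 = -68 - 130 \left(36 + 4\right) 1 = -68 - 130 \cdot 40 \cdot 1 = -68 - 5200 = -5268$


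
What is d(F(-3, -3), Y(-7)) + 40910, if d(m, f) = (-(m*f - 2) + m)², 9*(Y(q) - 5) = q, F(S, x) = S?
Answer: 369415/9 ≈ 41046.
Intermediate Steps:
Y(q) = 5 + q/9
d(m, f) = (2 + m - f*m)² (d(m, f) = (-(f*m - 2) + m)² = (-(-2 + f*m) + m)² = ((2 - f*m) + m)² = (2 + m - f*m)²)
d(F(-3, -3), Y(-7)) + 40910 = (2 - 3 - 1*(5 + (⅑)*(-7))*(-3))² + 40910 = (2 - 3 - 1*(5 - 7/9)*(-3))² + 40910 = (2 - 3 - 1*38/9*(-3))² + 40910 = (2 - 3 + 38/3)² + 40910 = (35/3)² + 40910 = 1225/9 + 40910 = 369415/9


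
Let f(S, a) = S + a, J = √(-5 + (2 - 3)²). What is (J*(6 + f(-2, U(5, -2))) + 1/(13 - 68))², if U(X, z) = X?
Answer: (-1 + 990*I)²/3025 ≈ -324.0 - 0.65455*I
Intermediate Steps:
J = 2*I (J = √(-5 + (-1)²) = √(-5 + 1) = √(-4) = 2*I ≈ 2.0*I)
(J*(6 + f(-2, U(5, -2))) + 1/(13 - 68))² = ((2*I)*(6 + (-2 + 5)) + 1/(13 - 68))² = ((2*I)*(6 + 3) + 1/(-55))² = ((2*I)*9 - 1/55)² = (18*I - 1/55)² = (-1/55 + 18*I)²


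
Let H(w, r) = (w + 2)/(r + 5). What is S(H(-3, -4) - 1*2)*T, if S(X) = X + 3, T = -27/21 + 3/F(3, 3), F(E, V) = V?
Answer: 0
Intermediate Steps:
H(w, r) = (2 + w)/(5 + r)
T = -2/7 (T = -27/21 + 3/3 = -27*1/21 + 3*(1/3) = -9/7 + 1 = -2/7 ≈ -0.28571)
S(X) = 3 + X
S(H(-3, -4) - 1*2)*T = (3 + ((2 - 3)/(5 - 4) - 1*2))*(-2/7) = (3 + (-1/1 - 2))*(-2/7) = (3 + (1*(-1) - 2))*(-2/7) = (3 + (-1 - 2))*(-2/7) = (3 - 3)*(-2/7) = 0*(-2/7) = 0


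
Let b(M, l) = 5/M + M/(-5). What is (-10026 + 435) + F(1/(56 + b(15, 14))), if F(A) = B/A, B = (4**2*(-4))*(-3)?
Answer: 649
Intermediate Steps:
b(M, l) = 5/M - M/5 (b(M, l) = 5/M + M*(-1/5) = 5/M - M/5)
B = 192 (B = (16*(-4))*(-3) = -64*(-3) = 192)
F(A) = 192/A
(-10026 + 435) + F(1/(56 + b(15, 14))) = (-10026 + 435) + 192/(1/(56 + (5/15 - 1/5*15))) = -9591 + 192/(1/(56 + (5*(1/15) - 3))) = -9591 + 192/(1/(56 + (1/3 - 3))) = -9591 + 192/(1/(56 - 8/3)) = -9591 + 192/(1/(160/3)) = -9591 + 192/(3/160) = -9591 + 192*(160/3) = -9591 + 10240 = 649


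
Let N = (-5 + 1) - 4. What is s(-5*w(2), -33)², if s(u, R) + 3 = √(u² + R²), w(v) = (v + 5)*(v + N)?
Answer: 45198 - 18*√5021 ≈ 43923.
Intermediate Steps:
N = -8 (N = -4 - 4 = -8)
w(v) = (-8 + v)*(5 + v) (w(v) = (v + 5)*(v - 8) = (5 + v)*(-8 + v) = (-8 + v)*(5 + v))
s(u, R) = -3 + √(R² + u²) (s(u, R) = -3 + √(u² + R²) = -3 + √(R² + u²))
s(-5*w(2), -33)² = (-3 + √((-33)² + (-5*(-40 + 2² - 3*2))²))² = (-3 + √(1089 + (-5*(-40 + 4 - 6))²))² = (-3 + √(1089 + (-5*(-42))²))² = (-3 + √(1089 + 210²))² = (-3 + √(1089 + 44100))² = (-3 + √45189)² = (-3 + 3*√5021)²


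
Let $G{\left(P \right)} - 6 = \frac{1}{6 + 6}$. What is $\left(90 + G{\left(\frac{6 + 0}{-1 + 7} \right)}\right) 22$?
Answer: $\frac{12683}{6} \approx 2113.8$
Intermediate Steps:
$G{\left(P \right)} = \frac{73}{12}$ ($G{\left(P \right)} = 6 + \frac{1}{6 + 6} = 6 + \frac{1}{12} = \frac{73}{12}$)
$\left(90 + G{\left(\frac{6 + 0}{-1 + 7} \right)}\right) 22 = \left(90 + \frac{73}{12}\right) 22 = \frac{1153}{12} \cdot 22 = \frac{12683}{6}$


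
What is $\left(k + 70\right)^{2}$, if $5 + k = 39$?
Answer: $10816$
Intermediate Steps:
$k = 34$ ($k = -5 + 39 = 34$)
$\left(k + 70\right)^{2} = \left(34 + 70\right)^{2} = 104^{2} = 10816$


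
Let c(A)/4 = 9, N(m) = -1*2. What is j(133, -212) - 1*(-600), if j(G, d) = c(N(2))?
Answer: 636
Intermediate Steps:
N(m) = -2
c(A) = 36 (c(A) = 4*9 = 36)
j(G, d) = 36
j(133, -212) - 1*(-600) = 36 - 1*(-600) = 36 + 600 = 636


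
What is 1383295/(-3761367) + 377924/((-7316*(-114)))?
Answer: 7439156473/87140843078 ≈ 0.085369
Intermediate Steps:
1383295/(-3761367) + 377924/((-7316*(-114))) = 1383295*(-1/3761367) + 377924/834024 = -1383295/3761367 + 377924*(1/834024) = -1383295/3761367 + 94481/208506 = 7439156473/87140843078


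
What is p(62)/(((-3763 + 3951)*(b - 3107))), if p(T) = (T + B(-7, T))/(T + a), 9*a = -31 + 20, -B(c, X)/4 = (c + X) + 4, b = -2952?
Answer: 783/311541662 ≈ 2.5133e-6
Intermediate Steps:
B(c, X) = -16 - 4*X - 4*c (B(c, X) = -4*((c + X) + 4) = -4*((X + c) + 4) = -4*(4 + X + c) = -16 - 4*X - 4*c)
a = -11/9 (a = (-31 + 20)/9 = (⅑)*(-11) = -11/9 ≈ -1.2222)
p(T) = (12 - 3*T)/(-11/9 + T) (p(T) = (T + (-16 - 4*T - 4*(-7)))/(T - 11/9) = (T + (-16 - 4*T + 28))/(-11/9 + T) = (T + (12 - 4*T))/(-11/9 + T) = (12 - 3*T)/(-11/9 + T))
p(62)/(((-3763 + 3951)*(b - 3107))) = (27*(4 - 1*62)/(-11 + 9*62))/(((-3763 + 3951)*(-2952 - 3107))) = (27*(4 - 62)/(-11 + 558))/((188*(-6059))) = (27*(-58)/547)/(-1139092) = (27*(1/547)*(-58))*(-1/1139092) = -1566/547*(-1/1139092) = 783/311541662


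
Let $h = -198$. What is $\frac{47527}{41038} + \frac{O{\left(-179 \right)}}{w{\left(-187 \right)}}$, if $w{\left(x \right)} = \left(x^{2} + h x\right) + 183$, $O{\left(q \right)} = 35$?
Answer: $\frac{857960034}{740510191} \approx 1.1586$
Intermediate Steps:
$w{\left(x \right)} = 183 + x^{2} - 198 x$ ($w{\left(x \right)} = \left(x^{2} - 198 x\right) + 183 = 183 + x^{2} - 198 x$)
$\frac{47527}{41038} + \frac{O{\left(-179 \right)}}{w{\left(-187 \right)}} = \frac{47527}{41038} + \frac{35}{183 + \left(-187\right)^{2} - -37026} = 47527 \cdot \frac{1}{41038} + \frac{35}{183 + 34969 + 37026} = \frac{47527}{41038} + \frac{35}{72178} = \frac{857960034}{740510191}$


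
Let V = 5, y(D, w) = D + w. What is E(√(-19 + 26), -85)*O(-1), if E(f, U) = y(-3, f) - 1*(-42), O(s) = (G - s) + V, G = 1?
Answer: 273 + 7*√7 ≈ 291.52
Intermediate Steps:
O(s) = 6 - s (O(s) = (1 - s) + 5 = 6 - s)
E(f, U) = 39 + f (E(f, U) = (-3 + f) - 1*(-42) = (-3 + f) + 42 = 39 + f)
E(√(-19 + 26), -85)*O(-1) = (39 + √(-19 + 26))*(6 - 1*(-1)) = (39 + √7)*(6 + 1) = (39 + √7)*7 = 273 + 7*√7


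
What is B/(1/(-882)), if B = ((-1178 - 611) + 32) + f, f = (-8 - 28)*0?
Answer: 1549674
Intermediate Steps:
f = 0 (f = -36*0 = 0)
B = -1757 (B = ((-1178 - 611) + 32) + 0 = (-1789 + 32) + 0 = -1757 + 0 = -1757)
B/(1/(-882)) = -1757/(1/(-882)) = -1757/(-1/882) = -1757*(-882) = 1549674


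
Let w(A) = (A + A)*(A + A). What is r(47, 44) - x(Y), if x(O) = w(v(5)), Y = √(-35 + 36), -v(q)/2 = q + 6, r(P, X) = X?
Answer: -1892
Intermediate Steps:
v(q) = -12 - 2*q (v(q) = -2*(q + 6) = -2*(6 + q) = -12 - 2*q)
w(A) = 4*A² (w(A) = (2*A)*(2*A) = 4*A²)
Y = 1 (Y = √1 = 1)
x(O) = 1936 (x(O) = 4*(-12 - 2*5)² = 4*(-12 - 10)² = 4*(-22)² = 4*484 = 1936)
r(47, 44) - x(Y) = 44 - 1*1936 = 44 - 1936 = -1892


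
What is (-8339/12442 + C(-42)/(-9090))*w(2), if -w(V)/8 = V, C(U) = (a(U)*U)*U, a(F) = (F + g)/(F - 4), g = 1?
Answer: 974827704/72256915 ≈ 13.491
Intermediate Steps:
a(F) = (1 + F)/(-4 + F) (a(F) = (F + 1)/(F - 4) = (1 + F)/(-4 + F))
C(U) = U²*(1 + U)/(-4 + U) (C(U) = (((1 + U)/(-4 + U))*U)*U = (U*(1 + U)/(-4 + U))*U = U²*(1 + U)/(-4 + U))
w(V) = -8*V
(-8339/12442 + C(-42)/(-9090))*w(2) = (-8339/12442 + ((-42)²*(1 - 42)/(-4 - 42))/(-9090))*(-8*2) = (-8339*1/12442 + (1764*(-41)/(-46))*(-1/9090))*(-16) = (-8339/12442 + (1764*(-1/46)*(-41))*(-1/9090))*(-16) = (-8339/12442 + (36162/23)*(-1/9090))*(-16) = (-8339/12442 - 2009/11615)*(-16) = -121853463/144513830*(-16) = 974827704/72256915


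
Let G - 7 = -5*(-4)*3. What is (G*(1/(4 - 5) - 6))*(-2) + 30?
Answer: 968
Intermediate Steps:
G = 67 (G = 7 - 5*(-4)*3 = 7 + 20*3 = 7 + 60 = 67)
(G*(1/(4 - 5) - 6))*(-2) + 30 = (67*(1/(4 - 5) - 6))*(-2) + 30 = (67*(1/(-1) - 6))*(-2) + 30 = (67*(-1 - 6))*(-2) + 30 = (67*(-7))*(-2) + 30 = -469*(-2) + 30 = 938 + 30 = 968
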